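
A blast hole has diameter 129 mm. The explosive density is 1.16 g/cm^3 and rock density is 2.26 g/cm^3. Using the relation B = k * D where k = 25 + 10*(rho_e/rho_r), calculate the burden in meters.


First, compute k:
rho_e / rho_r = 1.16 / 2.26 = 0.5132743363
k = 25 + 10 * 0.5132743363 = 30.13274336
Then, compute burden:
B = k * D / 1000 = 30.13274336 * 129 / 1000
= 3887.123894 / 1000
= 3.8871 m

3.8871 m


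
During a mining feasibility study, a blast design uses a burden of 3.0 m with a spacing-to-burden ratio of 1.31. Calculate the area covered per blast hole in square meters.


11.79 m^2

First, find the spacing:
Spacing = burden * ratio = 3.0 * 1.31
= 3.93 m
Then, calculate the area:
Area = burden * spacing = 3.0 * 3.93
= 11.79 m^2


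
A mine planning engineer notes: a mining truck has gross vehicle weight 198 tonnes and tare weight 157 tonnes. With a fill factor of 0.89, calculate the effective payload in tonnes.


Maximum payload = gross - tare
= 198 - 157 = 41 tonnes
Effective payload = max payload * fill factor
= 41 * 0.89
= 36.49 tonnes

36.49 tonnes


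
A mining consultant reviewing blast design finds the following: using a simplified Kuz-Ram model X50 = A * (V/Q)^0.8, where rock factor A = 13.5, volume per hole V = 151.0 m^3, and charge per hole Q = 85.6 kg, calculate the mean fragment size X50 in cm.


21.2587 cm

Compute V/Q:
V/Q = 151.0 / 85.6 = 1.764018692
Raise to the power 0.8:
(V/Q)^0.8 = 1.764018692^0.8 = 1.574717109
Multiply by A:
X50 = 13.5 * 1.574717109
= 21.2587 cm


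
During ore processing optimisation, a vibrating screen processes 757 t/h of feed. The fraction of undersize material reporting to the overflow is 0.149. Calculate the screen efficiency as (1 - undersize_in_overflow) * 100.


Screen efficiency = (1 - fraction of undersize in overflow) * 100
= (1 - 0.149) * 100
= 0.851 * 100
= 85.1%

85.1%


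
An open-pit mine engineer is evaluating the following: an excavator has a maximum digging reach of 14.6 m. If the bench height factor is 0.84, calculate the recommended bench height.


Bench height = reach * factor
= 14.6 * 0.84
= 12.264 m

12.264 m


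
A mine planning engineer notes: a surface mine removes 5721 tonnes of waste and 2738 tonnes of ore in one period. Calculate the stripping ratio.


2.0895

Stripping ratio = waste tonnage / ore tonnage
= 5721 / 2738
= 2.0895


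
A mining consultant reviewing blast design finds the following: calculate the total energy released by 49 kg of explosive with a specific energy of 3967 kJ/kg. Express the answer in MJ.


194.383 MJ

Energy = mass * specific_energy / 1000
= 49 * 3967 / 1000
= 194383 / 1000
= 194.383 MJ


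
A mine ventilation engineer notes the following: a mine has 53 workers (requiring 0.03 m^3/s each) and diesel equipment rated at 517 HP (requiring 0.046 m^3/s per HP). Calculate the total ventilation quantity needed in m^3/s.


Airflow for workers:
Q_people = 53 * 0.03 = 1.59 m^3/s
Airflow for diesel equipment:
Q_diesel = 517 * 0.046 = 23.782 m^3/s
Total ventilation:
Q_total = 1.59 + 23.782
= 25.372 m^3/s

25.372 m^3/s


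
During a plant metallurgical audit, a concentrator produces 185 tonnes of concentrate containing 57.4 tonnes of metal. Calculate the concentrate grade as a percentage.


31.027%

Grade = (metal in concentrate / concentrate mass) * 100
= (57.4 / 185) * 100
= 0.3102702703 * 100
= 31.027%


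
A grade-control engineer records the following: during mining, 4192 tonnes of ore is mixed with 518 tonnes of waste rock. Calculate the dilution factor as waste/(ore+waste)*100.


10.9979%

Total material = ore + waste
= 4192 + 518 = 4710 tonnes
Dilution = waste / total * 100
= 518 / 4710 * 100
= 0.1099787686 * 100
= 10.9979%


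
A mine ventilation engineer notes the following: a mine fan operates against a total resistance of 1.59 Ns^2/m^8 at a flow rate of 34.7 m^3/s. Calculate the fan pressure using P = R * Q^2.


Compute Q^2:
Q^2 = 34.7^2 = 1204.09
Compute pressure:
P = R * Q^2 = 1.59 * 1204.09
= 1914.5031 Pa

1914.5031 Pa


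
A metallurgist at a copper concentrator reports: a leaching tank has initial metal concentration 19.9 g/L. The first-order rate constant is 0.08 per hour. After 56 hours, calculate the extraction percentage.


98.8667%

Compute the exponent:
-k * t = -0.08 * 56 = -4.48
Remaining concentration:
C = 19.9 * exp(-4.48)
= 19.9 * 0.01133341315
= 0.2255349218 g/L
Extracted = 19.9 - 0.2255349218 = 19.67446508 g/L
Extraction % = 19.67446508 / 19.9 * 100
= 98.8667%


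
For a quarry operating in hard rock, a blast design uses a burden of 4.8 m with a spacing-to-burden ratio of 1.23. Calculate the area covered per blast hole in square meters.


First, find the spacing:
Spacing = burden * ratio = 4.8 * 1.23
= 5.904 m
Then, calculate the area:
Area = burden * spacing = 4.8 * 5.904
= 28.3392 m^2

28.3392 m^2


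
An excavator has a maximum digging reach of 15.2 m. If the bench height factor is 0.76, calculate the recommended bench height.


Bench height = reach * factor
= 15.2 * 0.76
= 11.552 m

11.552 m


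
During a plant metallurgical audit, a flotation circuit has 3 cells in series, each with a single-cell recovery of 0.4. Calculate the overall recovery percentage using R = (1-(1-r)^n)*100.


Complement of single-cell recovery:
1 - r = 1 - 0.4 = 0.6
Raise to power n:
(1 - r)^3 = 0.6^3 = 0.216
Overall recovery:
R = (1 - 0.216) * 100
= 78.4%

78.4%


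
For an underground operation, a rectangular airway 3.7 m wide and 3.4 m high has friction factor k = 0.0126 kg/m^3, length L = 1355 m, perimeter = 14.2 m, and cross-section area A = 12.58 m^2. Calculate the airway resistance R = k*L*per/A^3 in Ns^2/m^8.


Compute the numerator:
k * L * per = 0.0126 * 1355 * 14.2
= 242.4366
Compute the denominator:
A^3 = 12.58^3 = 1990.865512
Resistance:
R = 242.4366 / 1990.865512
= 0.1218 Ns^2/m^8

0.1218 Ns^2/m^8


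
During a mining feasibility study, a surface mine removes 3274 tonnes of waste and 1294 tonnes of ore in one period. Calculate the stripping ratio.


2.5301

Stripping ratio = waste tonnage / ore tonnage
= 3274 / 1294
= 2.5301


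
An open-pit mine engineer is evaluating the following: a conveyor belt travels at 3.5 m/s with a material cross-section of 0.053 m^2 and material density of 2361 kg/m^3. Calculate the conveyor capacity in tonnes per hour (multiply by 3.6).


Volumetric flow = speed * area
= 3.5 * 0.053 = 0.1855 m^3/s
Mass flow = volumetric * density
= 0.1855 * 2361 = 437.9655 kg/s
Convert to t/h: multiply by 3.6
Capacity = 437.9655 * 3.6
= 1576.6758 t/h

1576.6758 t/h


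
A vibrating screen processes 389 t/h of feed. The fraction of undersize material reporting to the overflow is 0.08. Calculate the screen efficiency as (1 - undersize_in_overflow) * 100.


92.0%

Screen efficiency = (1 - fraction of undersize in overflow) * 100
= (1 - 0.08) * 100
= 0.92 * 100
= 92.0%


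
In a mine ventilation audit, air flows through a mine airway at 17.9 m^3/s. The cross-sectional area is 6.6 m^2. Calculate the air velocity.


Velocity = flow rate / cross-sectional area
= 17.9 / 6.6
= 2.7121 m/s

2.7121 m/s


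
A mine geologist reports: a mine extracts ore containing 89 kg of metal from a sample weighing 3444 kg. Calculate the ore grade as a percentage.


2.5842%

Ore grade = (metal mass / ore mass) * 100
= (89 / 3444) * 100
= 0.02584204413 * 100
= 2.5842%


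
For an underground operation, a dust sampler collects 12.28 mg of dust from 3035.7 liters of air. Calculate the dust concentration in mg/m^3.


4.0452 mg/m^3

Convert liters to m^3: 1 m^3 = 1000 L
Concentration = mass / volume * 1000
= 12.28 / 3035.7 * 1000
= 0.004045195507 * 1000
= 4.0452 mg/m^3


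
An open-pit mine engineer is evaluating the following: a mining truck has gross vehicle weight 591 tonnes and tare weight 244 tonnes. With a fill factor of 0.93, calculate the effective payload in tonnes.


322.71 tonnes

Maximum payload = gross - tare
= 591 - 244 = 347 tonnes
Effective payload = max payload * fill factor
= 347 * 0.93
= 322.71 tonnes


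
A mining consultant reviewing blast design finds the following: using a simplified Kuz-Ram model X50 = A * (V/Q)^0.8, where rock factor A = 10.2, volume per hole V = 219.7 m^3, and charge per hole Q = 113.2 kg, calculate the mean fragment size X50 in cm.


17.3375 cm

Compute V/Q:
V/Q = 219.7 / 113.2 = 1.940812721
Raise to the power 0.8:
(V/Q)^0.8 = 1.940812721^0.8 = 1.699757257
Multiply by A:
X50 = 10.2 * 1.699757257
= 17.3375 cm


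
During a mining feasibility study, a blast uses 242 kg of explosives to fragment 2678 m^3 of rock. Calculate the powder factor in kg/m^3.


Powder factor = explosive mass / rock volume
= 242 / 2678
= 0.0904 kg/m^3

0.0904 kg/m^3


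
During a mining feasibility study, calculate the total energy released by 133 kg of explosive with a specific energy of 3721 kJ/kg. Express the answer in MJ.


494.893 MJ

Energy = mass * specific_energy / 1000
= 133 * 3721 / 1000
= 494893 / 1000
= 494.893 MJ


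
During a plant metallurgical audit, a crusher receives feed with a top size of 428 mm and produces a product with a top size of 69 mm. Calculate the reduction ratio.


Reduction ratio = feed size / product size
= 428 / 69
= 6.2029

6.2029


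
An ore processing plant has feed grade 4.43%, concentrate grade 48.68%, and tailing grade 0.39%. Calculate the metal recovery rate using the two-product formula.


91.9329%

Using the two-product formula:
R = 100 * c * (f - t) / (f * (c - t))
Numerator = 100 * 48.68 * (4.43 - 0.39)
= 100 * 48.68 * 4.04
= 19666.72
Denominator = 4.43 * (48.68 - 0.39)
= 4.43 * 48.29
= 213.9247
R = 19666.72 / 213.9247
= 91.9329%


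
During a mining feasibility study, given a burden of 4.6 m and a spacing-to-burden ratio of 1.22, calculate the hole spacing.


Spacing = burden * ratio
= 4.6 * 1.22
= 5.612 m

5.612 m


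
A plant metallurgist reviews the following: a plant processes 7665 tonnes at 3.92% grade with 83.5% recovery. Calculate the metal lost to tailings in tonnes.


49.5772 tonnes

Total metal in feed:
= 7665 * 3.92 / 100 = 300.468 tonnes
Metal recovered:
= 300.468 * 83.5 / 100 = 250.89078 tonnes
Metal lost to tailings:
= 300.468 - 250.89078
= 49.5772 tonnes


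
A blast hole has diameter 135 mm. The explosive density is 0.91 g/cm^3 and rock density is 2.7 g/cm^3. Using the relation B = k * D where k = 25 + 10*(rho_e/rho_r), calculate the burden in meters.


First, compute k:
rho_e / rho_r = 0.91 / 2.7 = 0.337037037
k = 25 + 10 * 0.337037037 = 28.37037037
Then, compute burden:
B = k * D / 1000 = 28.37037037 * 135 / 1000
= 3830 / 1000
= 3.83 m

3.83 m


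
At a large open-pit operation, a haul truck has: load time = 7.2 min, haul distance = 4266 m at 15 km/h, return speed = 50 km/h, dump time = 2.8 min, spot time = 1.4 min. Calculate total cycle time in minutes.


Convert haul speed to m/min: 15 * 1000/60 = 250 m/min
Haul time = 4266 / 250 = 17.064 min
Convert return speed to m/min: 50 * 1000/60 = 833.3333333 m/min
Return time = 4266 / 833.3333333 = 5.1192 min
Total cycle time:
= 7.2 + 17.064 + 2.8 + 5.1192 + 1.4
= 33.5832 min

33.5832 min


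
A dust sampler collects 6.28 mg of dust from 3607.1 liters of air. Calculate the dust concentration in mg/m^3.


Convert liters to m^3: 1 m^3 = 1000 L
Concentration = mass / volume * 1000
= 6.28 / 3607.1 * 1000
= 0.001741010784 * 1000
= 1.741 mg/m^3

1.741 mg/m^3


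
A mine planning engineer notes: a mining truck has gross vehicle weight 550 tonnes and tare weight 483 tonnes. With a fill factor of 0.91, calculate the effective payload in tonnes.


60.97 tonnes

Maximum payload = gross - tare
= 550 - 483 = 67 tonnes
Effective payload = max payload * fill factor
= 67 * 0.91
= 60.97 tonnes


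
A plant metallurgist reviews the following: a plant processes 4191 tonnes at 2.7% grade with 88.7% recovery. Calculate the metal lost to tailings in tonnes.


12.7867 tonnes

Total metal in feed:
= 4191 * 2.7 / 100 = 113.157 tonnes
Metal recovered:
= 113.157 * 88.7 / 100 = 100.370259 tonnes
Metal lost to tailings:
= 113.157 - 100.370259
= 12.7867 tonnes


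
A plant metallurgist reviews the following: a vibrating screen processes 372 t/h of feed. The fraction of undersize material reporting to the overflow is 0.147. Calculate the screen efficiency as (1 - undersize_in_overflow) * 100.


85.3%

Screen efficiency = (1 - fraction of undersize in overflow) * 100
= (1 - 0.147) * 100
= 0.853 * 100
= 85.3%


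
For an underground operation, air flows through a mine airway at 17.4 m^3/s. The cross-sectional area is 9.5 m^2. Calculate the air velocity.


Velocity = flow rate / cross-sectional area
= 17.4 / 9.5
= 1.8316 m/s

1.8316 m/s


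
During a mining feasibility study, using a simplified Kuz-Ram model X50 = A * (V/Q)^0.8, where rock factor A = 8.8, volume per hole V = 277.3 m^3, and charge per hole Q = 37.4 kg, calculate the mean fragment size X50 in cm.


43.7064 cm

Compute V/Q:
V/Q = 277.3 / 37.4 = 7.414438503
Raise to the power 0.8:
(V/Q)^0.8 = 7.414438503^0.8 = 4.966639222
Multiply by A:
X50 = 8.8 * 4.966639222
= 43.7064 cm


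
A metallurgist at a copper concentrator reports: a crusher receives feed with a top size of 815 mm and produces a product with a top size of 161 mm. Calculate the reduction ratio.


5.0621

Reduction ratio = feed size / product size
= 815 / 161
= 5.0621


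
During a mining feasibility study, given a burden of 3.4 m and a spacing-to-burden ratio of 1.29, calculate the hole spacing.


4.386 m

Spacing = burden * ratio
= 3.4 * 1.29
= 4.386 m


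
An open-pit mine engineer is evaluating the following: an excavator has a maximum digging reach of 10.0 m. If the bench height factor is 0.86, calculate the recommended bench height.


8.6 m

Bench height = reach * factor
= 10.0 * 0.86
= 8.6 m


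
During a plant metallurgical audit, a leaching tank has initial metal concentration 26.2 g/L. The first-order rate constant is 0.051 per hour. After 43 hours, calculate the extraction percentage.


88.8418%

Compute the exponent:
-k * t = -0.051 * 43 = -2.193
Remaining concentration:
C = 26.2 * exp(-2.193)
= 26.2 * 0.1115815015
= 2.923435339 g/L
Extracted = 26.2 - 2.923435339 = 23.27656466 g/L
Extraction % = 23.27656466 / 26.2 * 100
= 88.8418%


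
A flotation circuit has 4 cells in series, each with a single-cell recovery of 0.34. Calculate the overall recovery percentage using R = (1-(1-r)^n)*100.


Complement of single-cell recovery:
1 - r = 1 - 0.34 = 0.66
Raise to power n:
(1 - r)^4 = 0.66^4 = 0.18974736
Overall recovery:
R = (1 - 0.18974736) * 100
= 81.0253%

81.0253%


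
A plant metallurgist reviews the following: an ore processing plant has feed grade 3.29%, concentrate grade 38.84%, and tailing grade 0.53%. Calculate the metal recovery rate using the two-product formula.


85.0512%

Using the two-product formula:
R = 100 * c * (f - t) / (f * (c - t))
Numerator = 100 * 38.84 * (3.29 - 0.53)
= 100 * 38.84 * 2.76
= 10719.84
Denominator = 3.29 * (38.84 - 0.53)
= 3.29 * 38.31
= 126.0399
R = 10719.84 / 126.0399
= 85.0512%


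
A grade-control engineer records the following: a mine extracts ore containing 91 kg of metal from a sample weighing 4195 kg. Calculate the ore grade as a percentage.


Ore grade = (metal mass / ore mass) * 100
= (91 / 4195) * 100
= 0.02169249106 * 100
= 2.1692%

2.1692%


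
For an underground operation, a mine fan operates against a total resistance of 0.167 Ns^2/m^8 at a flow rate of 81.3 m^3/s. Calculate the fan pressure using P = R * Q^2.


1103.8182 Pa

Compute Q^2:
Q^2 = 81.3^2 = 6609.69
Compute pressure:
P = R * Q^2 = 0.167 * 6609.69
= 1103.8182 Pa


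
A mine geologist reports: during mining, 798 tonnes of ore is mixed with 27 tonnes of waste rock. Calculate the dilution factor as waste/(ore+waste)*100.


3.2727%

Total material = ore + waste
= 798 + 27 = 825 tonnes
Dilution = waste / total * 100
= 27 / 825 * 100
= 0.03272727273 * 100
= 3.2727%


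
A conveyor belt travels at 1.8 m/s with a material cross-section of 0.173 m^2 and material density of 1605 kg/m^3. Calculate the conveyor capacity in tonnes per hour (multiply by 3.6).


1799.2692 t/h

Volumetric flow = speed * area
= 1.8 * 0.173 = 0.3114 m^3/s
Mass flow = volumetric * density
= 0.3114 * 1605 = 499.797 kg/s
Convert to t/h: multiply by 3.6
Capacity = 499.797 * 3.6
= 1799.2692 t/h


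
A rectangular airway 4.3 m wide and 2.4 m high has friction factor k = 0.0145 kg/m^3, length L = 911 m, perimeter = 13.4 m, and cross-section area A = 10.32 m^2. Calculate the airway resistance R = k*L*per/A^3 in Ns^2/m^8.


Compute the numerator:
k * L * per = 0.0145 * 911 * 13.4
= 177.0073
Compute the denominator:
A^3 = 10.32^3 = 1099.104768
Resistance:
R = 177.0073 / 1099.104768
= 0.161 Ns^2/m^8

0.161 Ns^2/m^8


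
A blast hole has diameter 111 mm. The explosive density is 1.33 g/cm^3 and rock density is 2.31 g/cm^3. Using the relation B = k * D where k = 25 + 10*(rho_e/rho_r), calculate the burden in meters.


First, compute k:
rho_e / rho_r = 1.33 / 2.31 = 0.5757575758
k = 25 + 10 * 0.5757575758 = 30.75757576
Then, compute burden:
B = k * D / 1000 = 30.75757576 * 111 / 1000
= 3414.090909 / 1000
= 3.4141 m

3.4141 m


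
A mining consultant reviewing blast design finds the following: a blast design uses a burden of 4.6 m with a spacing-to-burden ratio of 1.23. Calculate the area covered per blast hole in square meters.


First, find the spacing:
Spacing = burden * ratio = 4.6 * 1.23
= 5.658 m
Then, calculate the area:
Area = burden * spacing = 4.6 * 5.658
= 26.0268 m^2

26.0268 m^2


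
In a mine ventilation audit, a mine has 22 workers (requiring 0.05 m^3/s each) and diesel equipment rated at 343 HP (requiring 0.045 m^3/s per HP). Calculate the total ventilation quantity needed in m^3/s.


Airflow for workers:
Q_people = 22 * 0.05 = 1.1 m^3/s
Airflow for diesel equipment:
Q_diesel = 343 * 0.045 = 15.435 m^3/s
Total ventilation:
Q_total = 1.1 + 15.435
= 16.535 m^3/s

16.535 m^3/s


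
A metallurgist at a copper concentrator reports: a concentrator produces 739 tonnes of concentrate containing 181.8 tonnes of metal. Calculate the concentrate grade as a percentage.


24.6008%

Grade = (metal in concentrate / concentrate mass) * 100
= (181.8 / 739) * 100
= 0.2460081191 * 100
= 24.6008%


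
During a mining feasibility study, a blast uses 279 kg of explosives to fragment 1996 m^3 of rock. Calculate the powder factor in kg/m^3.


Powder factor = explosive mass / rock volume
= 279 / 1996
= 0.1398 kg/m^3

0.1398 kg/m^3


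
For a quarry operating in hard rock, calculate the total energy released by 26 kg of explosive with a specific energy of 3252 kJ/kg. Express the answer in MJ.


Energy = mass * specific_energy / 1000
= 26 * 3252 / 1000
= 84552 / 1000
= 84.552 MJ

84.552 MJ


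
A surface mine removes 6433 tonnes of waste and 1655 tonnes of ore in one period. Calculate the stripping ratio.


3.887

Stripping ratio = waste tonnage / ore tonnage
= 6433 / 1655
= 3.887


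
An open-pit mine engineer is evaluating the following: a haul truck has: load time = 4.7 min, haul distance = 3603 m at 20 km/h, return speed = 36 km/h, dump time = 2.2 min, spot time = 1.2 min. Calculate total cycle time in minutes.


24.914 min

Convert haul speed to m/min: 20 * 1000/60 = 333.3333333 m/min
Haul time = 3603 / 333.3333333 = 10.809 min
Convert return speed to m/min: 36 * 1000/60 = 600 m/min
Return time = 3603 / 600 = 6.005 min
Total cycle time:
= 4.7 + 10.809 + 2.2 + 6.005 + 1.2
= 24.914 min


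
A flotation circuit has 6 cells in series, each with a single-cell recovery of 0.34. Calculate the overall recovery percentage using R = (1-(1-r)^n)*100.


Complement of single-cell recovery:
1 - r = 1 - 0.34 = 0.66
Raise to power n:
(1 - r)^6 = 0.66^6 = 0.08265395002
Overall recovery:
R = (1 - 0.08265395002) * 100
= 91.7346%

91.7346%


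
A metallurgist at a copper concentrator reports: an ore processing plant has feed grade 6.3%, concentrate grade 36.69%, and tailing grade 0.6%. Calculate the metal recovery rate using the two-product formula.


Using the two-product formula:
R = 100 * c * (f - t) / (f * (c - t))
Numerator = 100 * 36.69 * (6.3 - 0.6)
= 100 * 36.69 * 5.7
= 20913.3
Denominator = 6.3 * (36.69 - 0.6)
= 6.3 * 36.09
= 227.367
R = 20913.3 / 227.367
= 91.9804%

91.9804%


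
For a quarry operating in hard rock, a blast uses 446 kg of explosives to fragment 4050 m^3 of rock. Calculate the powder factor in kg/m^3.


Powder factor = explosive mass / rock volume
= 446 / 4050
= 0.1101 kg/m^3

0.1101 kg/m^3


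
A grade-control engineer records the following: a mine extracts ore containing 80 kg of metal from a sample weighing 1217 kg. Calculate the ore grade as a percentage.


Ore grade = (metal mass / ore mass) * 100
= (80 / 1217) * 100
= 0.06573541495 * 100
= 6.5735%

6.5735%


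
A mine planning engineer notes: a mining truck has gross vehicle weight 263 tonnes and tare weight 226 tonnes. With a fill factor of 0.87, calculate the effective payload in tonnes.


Maximum payload = gross - tare
= 263 - 226 = 37 tonnes
Effective payload = max payload * fill factor
= 37 * 0.87
= 32.19 tonnes

32.19 tonnes


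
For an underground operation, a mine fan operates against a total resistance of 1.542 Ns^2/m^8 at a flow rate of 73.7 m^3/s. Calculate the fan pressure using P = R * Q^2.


8375.666 Pa

Compute Q^2:
Q^2 = 73.7^2 = 5431.69
Compute pressure:
P = R * Q^2 = 1.542 * 5431.69
= 8375.666 Pa


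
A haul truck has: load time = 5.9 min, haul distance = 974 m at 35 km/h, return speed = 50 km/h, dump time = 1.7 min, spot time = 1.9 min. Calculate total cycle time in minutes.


12.3385 min

Convert haul speed to m/min: 35 * 1000/60 = 583.3333333 m/min
Haul time = 974 / 583.3333333 = 1.669714286 min
Convert return speed to m/min: 50 * 1000/60 = 833.3333333 m/min
Return time = 974 / 833.3333333 = 1.1688 min
Total cycle time:
= 5.9 + 1.669714286 + 1.7 + 1.1688 + 1.9
= 12.3385 min


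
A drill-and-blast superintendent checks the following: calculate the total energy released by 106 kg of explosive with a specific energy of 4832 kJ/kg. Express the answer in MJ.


512.192 MJ

Energy = mass * specific_energy / 1000
= 106 * 4832 / 1000
= 512192 / 1000
= 512.192 MJ


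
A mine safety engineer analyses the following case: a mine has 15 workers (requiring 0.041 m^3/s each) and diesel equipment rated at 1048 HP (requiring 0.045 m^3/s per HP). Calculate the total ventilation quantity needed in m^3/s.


Airflow for workers:
Q_people = 15 * 0.041 = 0.615 m^3/s
Airflow for diesel equipment:
Q_diesel = 1048 * 0.045 = 47.16 m^3/s
Total ventilation:
Q_total = 0.615 + 47.16
= 47.775 m^3/s

47.775 m^3/s


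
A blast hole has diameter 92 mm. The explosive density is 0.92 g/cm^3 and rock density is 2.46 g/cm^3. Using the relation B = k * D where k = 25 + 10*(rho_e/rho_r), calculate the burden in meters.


2.6441 m

First, compute k:
rho_e / rho_r = 0.92 / 2.46 = 0.3739837398
k = 25 + 10 * 0.3739837398 = 28.7398374
Then, compute burden:
B = k * D / 1000 = 28.7398374 * 92 / 1000
= 2644.065041 / 1000
= 2.6441 m


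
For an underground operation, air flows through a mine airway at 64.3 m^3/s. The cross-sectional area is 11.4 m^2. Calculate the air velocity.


5.6404 m/s

Velocity = flow rate / cross-sectional area
= 64.3 / 11.4
= 5.6404 m/s


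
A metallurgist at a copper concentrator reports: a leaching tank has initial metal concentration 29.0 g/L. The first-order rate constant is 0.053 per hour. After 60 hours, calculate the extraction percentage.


95.8414%

Compute the exponent:
-k * t = -0.053 * 60 = -3.18
Remaining concentration:
C = 29.0 * exp(-3.18)
= 29.0 * 0.04158565512
= 1.205983999 g/L
Extracted = 29.0 - 1.205983999 = 27.794016 g/L
Extraction % = 27.794016 / 29.0 * 100
= 95.8414%


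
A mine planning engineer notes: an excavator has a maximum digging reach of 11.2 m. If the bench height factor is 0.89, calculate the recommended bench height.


9.968 m

Bench height = reach * factor
= 11.2 * 0.89
= 9.968 m


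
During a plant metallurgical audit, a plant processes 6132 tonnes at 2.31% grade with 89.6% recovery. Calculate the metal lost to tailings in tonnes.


14.7315 tonnes

Total metal in feed:
= 6132 * 2.31 / 100 = 141.6492 tonnes
Metal recovered:
= 141.6492 * 89.6 / 100 = 126.9176832 tonnes
Metal lost to tailings:
= 141.6492 - 126.9176832
= 14.7315 tonnes


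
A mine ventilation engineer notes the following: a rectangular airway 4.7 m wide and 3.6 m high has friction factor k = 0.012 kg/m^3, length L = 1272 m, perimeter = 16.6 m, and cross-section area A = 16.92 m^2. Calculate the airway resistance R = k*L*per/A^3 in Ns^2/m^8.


0.0523 Ns^2/m^8

Compute the numerator:
k * L * per = 0.012 * 1272 * 16.6
= 253.3824
Compute the denominator:
A^3 = 16.92^3 = 4843.965888
Resistance:
R = 253.3824 / 4843.965888
= 0.0523 Ns^2/m^8


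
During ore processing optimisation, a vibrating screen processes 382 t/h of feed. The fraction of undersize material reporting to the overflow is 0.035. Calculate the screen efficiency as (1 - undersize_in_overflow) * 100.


96.5%

Screen efficiency = (1 - fraction of undersize in overflow) * 100
= (1 - 0.035) * 100
= 0.965 * 100
= 96.5%


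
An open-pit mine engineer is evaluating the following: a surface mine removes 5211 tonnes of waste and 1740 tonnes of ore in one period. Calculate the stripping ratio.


Stripping ratio = waste tonnage / ore tonnage
= 5211 / 1740
= 2.9948

2.9948


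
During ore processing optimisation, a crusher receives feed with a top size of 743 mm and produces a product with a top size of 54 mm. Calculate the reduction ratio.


13.7593

Reduction ratio = feed size / product size
= 743 / 54
= 13.7593


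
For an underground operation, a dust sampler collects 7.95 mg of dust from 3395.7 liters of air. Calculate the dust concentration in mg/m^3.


2.3412 mg/m^3

Convert liters to m^3: 1 m^3 = 1000 L
Concentration = mass / volume * 1000
= 7.95 / 3395.7 * 1000
= 0.002341196219 * 1000
= 2.3412 mg/m^3


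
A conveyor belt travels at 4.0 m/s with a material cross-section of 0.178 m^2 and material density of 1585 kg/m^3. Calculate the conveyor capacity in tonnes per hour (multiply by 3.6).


4062.672 t/h

Volumetric flow = speed * area
= 4.0 * 0.178 = 0.712 m^3/s
Mass flow = volumetric * density
= 0.712 * 1585 = 1128.52 kg/s
Convert to t/h: multiply by 3.6
Capacity = 1128.52 * 3.6
= 4062.672 t/h


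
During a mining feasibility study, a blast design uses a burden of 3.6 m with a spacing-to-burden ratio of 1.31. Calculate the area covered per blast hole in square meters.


First, find the spacing:
Spacing = burden * ratio = 3.6 * 1.31
= 4.716 m
Then, calculate the area:
Area = burden * spacing = 3.6 * 4.716
= 16.9776 m^2

16.9776 m^2


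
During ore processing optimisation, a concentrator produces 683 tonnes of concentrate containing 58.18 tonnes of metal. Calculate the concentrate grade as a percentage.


8.5183%

Grade = (metal in concentrate / concentrate mass) * 100
= (58.18 / 683) * 100
= 0.08518301611 * 100
= 8.5183%


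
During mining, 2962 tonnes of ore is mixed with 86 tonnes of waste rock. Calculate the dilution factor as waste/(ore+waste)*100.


Total material = ore + waste
= 2962 + 86 = 3048 tonnes
Dilution = waste / total * 100
= 86 / 3048 * 100
= 0.0282152231 * 100
= 2.8215%

2.8215%


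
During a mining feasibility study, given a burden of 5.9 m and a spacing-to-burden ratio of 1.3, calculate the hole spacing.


7.67 m

Spacing = burden * ratio
= 5.9 * 1.3
= 7.67 m


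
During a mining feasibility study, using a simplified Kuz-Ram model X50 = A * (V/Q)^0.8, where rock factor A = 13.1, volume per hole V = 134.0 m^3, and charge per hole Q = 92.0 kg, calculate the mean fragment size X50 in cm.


Compute V/Q:
V/Q = 134.0 / 92.0 = 1.456521739
Raise to the power 0.8:
(V/Q)^0.8 = 1.456521739^0.8 = 1.350994487
Multiply by A:
X50 = 13.1 * 1.350994487
= 17.698 cm

17.698 cm


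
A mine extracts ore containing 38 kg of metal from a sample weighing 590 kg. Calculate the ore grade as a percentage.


6.4407%

Ore grade = (metal mass / ore mass) * 100
= (38 / 590) * 100
= 0.06440677966 * 100
= 6.4407%


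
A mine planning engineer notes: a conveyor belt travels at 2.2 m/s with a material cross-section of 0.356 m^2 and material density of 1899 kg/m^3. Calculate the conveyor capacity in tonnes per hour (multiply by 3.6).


5354.2685 t/h

Volumetric flow = speed * area
= 2.2 * 0.356 = 0.7832 m^3/s
Mass flow = volumetric * density
= 0.7832 * 1899 = 1487.2968 kg/s
Convert to t/h: multiply by 3.6
Capacity = 1487.2968 * 3.6
= 5354.2685 t/h


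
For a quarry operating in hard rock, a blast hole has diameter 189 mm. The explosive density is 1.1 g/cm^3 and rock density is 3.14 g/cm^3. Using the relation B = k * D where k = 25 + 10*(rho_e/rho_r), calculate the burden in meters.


5.3871 m

First, compute k:
rho_e / rho_r = 1.1 / 3.14 = 0.3503184713
k = 25 + 10 * 0.3503184713 = 28.50318471
Then, compute burden:
B = k * D / 1000 = 28.50318471 * 189 / 1000
= 5387.101911 / 1000
= 5.3871 m


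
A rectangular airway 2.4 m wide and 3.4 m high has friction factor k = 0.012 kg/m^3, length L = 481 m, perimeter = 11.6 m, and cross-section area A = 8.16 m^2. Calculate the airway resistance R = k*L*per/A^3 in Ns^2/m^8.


0.1232 Ns^2/m^8

Compute the numerator:
k * L * per = 0.012 * 481 * 11.6
= 66.9552
Compute the denominator:
A^3 = 8.16^3 = 543.338496
Resistance:
R = 66.9552 / 543.338496
= 0.1232 Ns^2/m^8


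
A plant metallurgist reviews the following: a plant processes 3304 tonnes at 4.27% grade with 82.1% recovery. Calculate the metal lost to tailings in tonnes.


25.2535 tonnes

Total metal in feed:
= 3304 * 4.27 / 100 = 141.0808 tonnes
Metal recovered:
= 141.0808 * 82.1 / 100 = 115.8273368 tonnes
Metal lost to tailings:
= 141.0808 - 115.8273368
= 25.2535 tonnes


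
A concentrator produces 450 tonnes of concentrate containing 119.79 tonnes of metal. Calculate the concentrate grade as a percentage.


26.62%

Grade = (metal in concentrate / concentrate mass) * 100
= (119.79 / 450) * 100
= 0.2662 * 100
= 26.62%


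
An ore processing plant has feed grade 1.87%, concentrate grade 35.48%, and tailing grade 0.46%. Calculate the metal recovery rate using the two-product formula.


76.3915%

Using the two-product formula:
R = 100 * c * (f - t) / (f * (c - t))
Numerator = 100 * 35.48 * (1.87 - 0.46)
= 100 * 35.48 * 1.41
= 5002.68
Denominator = 1.87 * (35.48 - 0.46)
= 1.87 * 35.02
= 65.4874
R = 5002.68 / 65.4874
= 76.3915%


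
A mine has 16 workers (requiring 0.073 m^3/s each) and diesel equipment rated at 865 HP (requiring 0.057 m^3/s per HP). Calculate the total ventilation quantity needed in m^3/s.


50.473 m^3/s

Airflow for workers:
Q_people = 16 * 0.073 = 1.168 m^3/s
Airflow for diesel equipment:
Q_diesel = 865 * 0.057 = 49.305 m^3/s
Total ventilation:
Q_total = 1.168 + 49.305
= 50.473 m^3/s


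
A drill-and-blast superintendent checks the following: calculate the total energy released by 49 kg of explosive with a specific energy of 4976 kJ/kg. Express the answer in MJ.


243.824 MJ

Energy = mass * specific_energy / 1000
= 49 * 4976 / 1000
= 243824 / 1000
= 243.824 MJ


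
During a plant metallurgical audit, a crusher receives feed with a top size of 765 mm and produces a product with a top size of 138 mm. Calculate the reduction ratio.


Reduction ratio = feed size / product size
= 765 / 138
= 5.5435

5.5435


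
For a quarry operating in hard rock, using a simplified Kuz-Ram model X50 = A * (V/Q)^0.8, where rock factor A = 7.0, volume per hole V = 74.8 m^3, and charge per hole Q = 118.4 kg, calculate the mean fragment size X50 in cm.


4.8477 cm

Compute V/Q:
V/Q = 74.8 / 118.4 = 0.6317567568
Raise to the power 0.8:
(V/Q)^0.8 = 0.6317567568^0.8 = 0.6925321126
Multiply by A:
X50 = 7.0 * 0.6925321126
= 4.8477 cm


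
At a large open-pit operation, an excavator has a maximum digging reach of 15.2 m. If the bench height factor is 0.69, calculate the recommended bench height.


Bench height = reach * factor
= 15.2 * 0.69
= 10.488 m

10.488 m


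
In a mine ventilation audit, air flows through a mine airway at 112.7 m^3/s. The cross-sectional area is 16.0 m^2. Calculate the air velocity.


7.0438 m/s

Velocity = flow rate / cross-sectional area
= 112.7 / 16.0
= 7.0438 m/s


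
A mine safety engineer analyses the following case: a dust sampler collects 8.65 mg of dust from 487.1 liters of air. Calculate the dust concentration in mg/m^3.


Convert liters to m^3: 1 m^3 = 1000 L
Concentration = mass / volume * 1000
= 8.65 / 487.1 * 1000
= 0.01775816054 * 1000
= 17.7582 mg/m^3

17.7582 mg/m^3


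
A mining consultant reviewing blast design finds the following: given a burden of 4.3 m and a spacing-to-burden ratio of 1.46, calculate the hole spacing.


6.278 m

Spacing = burden * ratio
= 4.3 * 1.46
= 6.278 m


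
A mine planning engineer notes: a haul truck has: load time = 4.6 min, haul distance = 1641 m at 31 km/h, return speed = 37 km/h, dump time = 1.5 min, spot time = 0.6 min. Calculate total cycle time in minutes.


Convert haul speed to m/min: 31 * 1000/60 = 516.6666667 m/min
Haul time = 1641 / 516.6666667 = 3.176129032 min
Convert return speed to m/min: 37 * 1000/60 = 616.6666667 m/min
Return time = 1641 / 616.6666667 = 2.661081081 min
Total cycle time:
= 4.6 + 3.176129032 + 1.5 + 2.661081081 + 0.6
= 12.5372 min

12.5372 min


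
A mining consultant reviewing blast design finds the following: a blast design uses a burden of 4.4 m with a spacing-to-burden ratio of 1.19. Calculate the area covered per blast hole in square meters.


23.0384 m^2

First, find the spacing:
Spacing = burden * ratio = 4.4 * 1.19
= 5.236 m
Then, calculate the area:
Area = burden * spacing = 4.4 * 5.236
= 23.0384 m^2


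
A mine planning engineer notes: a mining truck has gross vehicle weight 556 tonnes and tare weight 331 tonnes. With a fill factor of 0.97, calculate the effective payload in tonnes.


218.25 tonnes

Maximum payload = gross - tare
= 556 - 331 = 225 tonnes
Effective payload = max payload * fill factor
= 225 * 0.97
= 218.25 tonnes


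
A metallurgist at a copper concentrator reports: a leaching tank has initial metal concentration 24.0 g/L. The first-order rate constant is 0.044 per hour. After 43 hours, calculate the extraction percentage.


84.923%

Compute the exponent:
-k * t = -0.044 * 43 = -1.892
Remaining concentration:
C = 24.0 * exp(-1.892)
= 24.0 * 0.1507699672
= 3.618479212 g/L
Extracted = 24.0 - 3.618479212 = 20.38152079 g/L
Extraction % = 20.38152079 / 24.0 * 100
= 84.923%


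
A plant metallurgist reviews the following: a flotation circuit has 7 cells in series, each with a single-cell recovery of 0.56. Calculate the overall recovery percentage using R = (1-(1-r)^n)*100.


99.6807%

Complement of single-cell recovery:
1 - r = 1 - 0.56 = 0.44
Raise to power n:
(1 - r)^7 = 0.44^7 = 0.003192778097
Overall recovery:
R = (1 - 0.003192778097) * 100
= 99.6807%


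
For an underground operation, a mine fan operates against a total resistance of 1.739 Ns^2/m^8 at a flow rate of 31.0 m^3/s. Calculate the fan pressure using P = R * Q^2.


Compute Q^2:
Q^2 = 31.0^2 = 961.0
Compute pressure:
P = R * Q^2 = 1.739 * 961.0
= 1671.179 Pa

1671.179 Pa


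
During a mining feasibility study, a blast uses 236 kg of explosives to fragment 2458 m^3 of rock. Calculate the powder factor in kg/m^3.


Powder factor = explosive mass / rock volume
= 236 / 2458
= 0.096 kg/m^3

0.096 kg/m^3


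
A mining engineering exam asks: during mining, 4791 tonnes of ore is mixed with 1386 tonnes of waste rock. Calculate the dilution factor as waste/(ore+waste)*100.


Total material = ore + waste
= 4791 + 1386 = 6177 tonnes
Dilution = waste / total * 100
= 1386 / 6177 * 100
= 0.2243807674 * 100
= 22.4381%

22.4381%


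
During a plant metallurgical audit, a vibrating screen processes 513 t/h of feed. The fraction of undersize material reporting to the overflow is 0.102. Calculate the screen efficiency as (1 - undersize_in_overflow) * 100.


89.8%

Screen efficiency = (1 - fraction of undersize in overflow) * 100
= (1 - 0.102) * 100
= 0.898 * 100
= 89.8%


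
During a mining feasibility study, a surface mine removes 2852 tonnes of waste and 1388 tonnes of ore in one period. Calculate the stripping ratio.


Stripping ratio = waste tonnage / ore tonnage
= 2852 / 1388
= 2.0548

2.0548


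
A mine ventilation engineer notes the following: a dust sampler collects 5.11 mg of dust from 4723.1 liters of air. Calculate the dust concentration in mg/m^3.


Convert liters to m^3: 1 m^3 = 1000 L
Concentration = mass / volume * 1000
= 5.11 / 4723.1 * 1000
= 0.001081916538 * 1000
= 1.0819 mg/m^3

1.0819 mg/m^3


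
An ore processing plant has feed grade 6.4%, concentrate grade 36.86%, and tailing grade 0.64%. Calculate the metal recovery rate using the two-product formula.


91.5903%

Using the two-product formula:
R = 100 * c * (f - t) / (f * (c - t))
Numerator = 100 * 36.86 * (6.4 - 0.64)
= 100 * 36.86 * 5.76
= 21231.36
Denominator = 6.4 * (36.86 - 0.64)
= 6.4 * 36.22
= 231.808
R = 21231.36 / 231.808
= 91.5903%


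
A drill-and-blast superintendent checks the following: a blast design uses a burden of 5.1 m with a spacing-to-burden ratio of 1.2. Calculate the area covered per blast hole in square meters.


31.212 m^2

First, find the spacing:
Spacing = burden * ratio = 5.1 * 1.2
= 6.12 m
Then, calculate the area:
Area = burden * spacing = 5.1 * 6.12
= 31.212 m^2


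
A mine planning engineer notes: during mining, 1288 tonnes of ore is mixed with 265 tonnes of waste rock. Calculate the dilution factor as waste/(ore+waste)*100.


Total material = ore + waste
= 1288 + 265 = 1553 tonnes
Dilution = waste / total * 100
= 265 / 1553 * 100
= 0.1706374759 * 100
= 17.0637%

17.0637%


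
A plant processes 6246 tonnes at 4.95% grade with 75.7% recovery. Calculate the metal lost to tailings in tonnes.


Total metal in feed:
= 6246 * 4.95 / 100 = 309.177 tonnes
Metal recovered:
= 309.177 * 75.7 / 100 = 234.046989 tonnes
Metal lost to tailings:
= 309.177 - 234.046989
= 75.13 tonnes

75.13 tonnes


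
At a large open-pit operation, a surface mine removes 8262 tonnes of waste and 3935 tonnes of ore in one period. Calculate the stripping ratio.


2.0996

Stripping ratio = waste tonnage / ore tonnage
= 8262 / 3935
= 2.0996


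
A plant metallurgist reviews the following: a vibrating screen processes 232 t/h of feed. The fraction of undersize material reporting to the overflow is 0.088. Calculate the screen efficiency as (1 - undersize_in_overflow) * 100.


Screen efficiency = (1 - fraction of undersize in overflow) * 100
= (1 - 0.088) * 100
= 0.912 * 100
= 91.2%

91.2%


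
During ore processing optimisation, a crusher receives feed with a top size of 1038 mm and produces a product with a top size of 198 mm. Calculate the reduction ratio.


Reduction ratio = feed size / product size
= 1038 / 198
= 5.2424

5.2424


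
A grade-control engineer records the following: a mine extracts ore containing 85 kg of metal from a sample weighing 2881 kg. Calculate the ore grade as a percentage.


Ore grade = (metal mass / ore mass) * 100
= (85 / 2881) * 100
= 0.02950364457 * 100
= 2.9504%

2.9504%


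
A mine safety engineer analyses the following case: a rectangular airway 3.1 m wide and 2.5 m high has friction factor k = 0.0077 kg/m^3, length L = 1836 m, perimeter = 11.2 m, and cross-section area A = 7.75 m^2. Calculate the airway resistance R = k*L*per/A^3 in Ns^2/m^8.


0.3402 Ns^2/m^8

Compute the numerator:
k * L * per = 0.0077 * 1836 * 11.2
= 158.33664
Compute the denominator:
A^3 = 7.75^3 = 465.484375
Resistance:
R = 158.33664 / 465.484375
= 0.3402 Ns^2/m^8


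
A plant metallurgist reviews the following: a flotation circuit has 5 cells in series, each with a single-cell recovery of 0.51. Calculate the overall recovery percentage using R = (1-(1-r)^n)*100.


97.1752%

Complement of single-cell recovery:
1 - r = 1 - 0.51 = 0.49
Raise to power n:
(1 - r)^5 = 0.49^5 = 0.0282475249
Overall recovery:
R = (1 - 0.0282475249) * 100
= 97.1752%
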